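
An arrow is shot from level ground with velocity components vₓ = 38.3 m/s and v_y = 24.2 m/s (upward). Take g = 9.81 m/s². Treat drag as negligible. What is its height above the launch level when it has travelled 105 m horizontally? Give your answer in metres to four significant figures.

At x = 105 m, t = x/vₓ = 105/38.30 = 2.742 s.
Height: y = v_y0 t − ½ g t² = 24.20 × 2.742 − 4.905 × 2.742² = 66.34 − 36.87 = 29.48 m.

29.48 m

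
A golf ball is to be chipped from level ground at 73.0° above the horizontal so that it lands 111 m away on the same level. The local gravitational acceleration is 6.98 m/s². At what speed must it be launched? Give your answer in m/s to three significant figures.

On level ground R = v₀² sin 2θ / g ⇒ v₀ = √(gR / sin 2θ).
v₀ = √(6.98 × 111 / sin 146.0°) = √(774.8 / 0.5592) = √1385.5 = 37.22 m/s.

37.2 m/s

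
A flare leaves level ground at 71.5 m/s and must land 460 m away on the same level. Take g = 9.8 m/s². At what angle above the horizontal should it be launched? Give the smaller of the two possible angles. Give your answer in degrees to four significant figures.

30.93°

From R = (v₀²/g) sin 2θ: sin 2θ = 9.80 × 460 / 5112.2 = 0.8818.
2θ = 61.86° or 180° − 61.86° = 118.1°, so θ = 30.93° or 59.07°.
The smaller angle is 30.93°.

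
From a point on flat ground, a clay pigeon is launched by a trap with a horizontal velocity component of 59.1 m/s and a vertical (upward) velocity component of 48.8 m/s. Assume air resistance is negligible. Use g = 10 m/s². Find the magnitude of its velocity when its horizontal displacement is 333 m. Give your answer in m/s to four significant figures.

At x = 333 m, t = x/vₓ = 333/59.10 = 5.635 s.
Vertical velocity there: v_y = v_y0 − g t = 48.80 − 10.0 × 5.635 = −7.545 m/s.
Speed: √(vₓ² + v_y²) = √(59.10² + 7.545²) = 59.58 m/s.

59.58 m/s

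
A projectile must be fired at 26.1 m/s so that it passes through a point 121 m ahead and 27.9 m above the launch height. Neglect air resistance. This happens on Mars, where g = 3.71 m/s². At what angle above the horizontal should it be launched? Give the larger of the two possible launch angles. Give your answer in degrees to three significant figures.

Trajectory: y = x tanθ − g x² (1 + tan²θ)/(2v₀²). With x = 121, y = 27.9, v₀ = 26.1, g = 3.71:
39.87 tan²θ − 121 tanθ + (67.77) = 0.
tanθ = [121 ± √(121² − 4 × 39.87 × (67.77))] / (2 × 39.87) = (121 ± 61.92) / 79.74, giving tanθ = 0.7410 or 2.294.
θ = 36.54° or 66.45°; the larger is 66.45°.

66.4°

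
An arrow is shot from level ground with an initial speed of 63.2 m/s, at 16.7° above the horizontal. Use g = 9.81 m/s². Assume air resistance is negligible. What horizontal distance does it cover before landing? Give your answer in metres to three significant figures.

224 m

Resolve: vₓ = 63.20 cos 16.7° = 60.53 m/s and v_y0 = 63.20 sin 16.7° = 18.16 m/s.
Time aloft: T = 2 v_y0 / g = 2 × 18.16 / 9.81 = 3.703 s.
Horizontal distance R = vₓ T = 60.53 × 3.703 = 224.1 m.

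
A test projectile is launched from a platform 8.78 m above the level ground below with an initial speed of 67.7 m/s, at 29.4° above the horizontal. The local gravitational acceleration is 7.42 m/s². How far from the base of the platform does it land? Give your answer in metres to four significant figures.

543.5 m

Horizontal component vₓ = 67.70 cos 29.4° = 58.98 m/s; vertical v_y0 = 67.70 sin 29.4° = 33.23 m/s.
With up positive and y = 0 at the ground: y(t) = 8.78 + (33.23) t − 3.710 t². Setting y = 0 and taking the positive root: t = [33.23 + √(33.23² + 2·7.42·8.78)] / 7.42 = (33.23 + 35.14) / 7.42 = 9.215 s.
Horizontal distance: R = vₓ t = 58.98 × 9.215 = 543.5 m.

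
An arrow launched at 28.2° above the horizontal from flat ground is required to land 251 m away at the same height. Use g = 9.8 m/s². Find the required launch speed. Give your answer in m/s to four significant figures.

From R = (v₀² / g) sin 2θ: v₀ = √(gR / sin 2θ).
v₀ = √(9.80 × 251 / sin 56.40°) = √(2460 / 0.8329) = √2953.2 = 54.34 m/s.

54.34 m/s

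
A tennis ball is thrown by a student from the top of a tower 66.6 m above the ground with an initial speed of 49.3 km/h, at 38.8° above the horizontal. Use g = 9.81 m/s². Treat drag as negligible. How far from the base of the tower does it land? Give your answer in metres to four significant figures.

Convert: 49.3 km/h = 49.3/3.6 = 13.69 m/s.
Resolve: vₓ = 13.69 cos 38.8° = 10.67 m/s and v_y0 = 13.69 sin 38.8° = 8.581 m/s.
The projectile lands when y = 66.6 + (8.581) t − ½·9.81·t² = 0. Positive root: t = (8.581 + √(8.581² + 2·9.81·66.6)) / 9.81 = (8.581 + 37.15) / 9.81 = 4.662 s.
Horizontal distance: R = vₓ t = 10.67 × 4.662 = 49.76 m.

49.76 m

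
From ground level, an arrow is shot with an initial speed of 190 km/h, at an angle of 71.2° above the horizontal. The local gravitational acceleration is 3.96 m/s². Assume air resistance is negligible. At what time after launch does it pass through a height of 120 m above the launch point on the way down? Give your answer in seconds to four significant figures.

22.55 s

Convert: 190 km/h = 190/3.6 = 52.78 m/s.
Components: vₓ = 52.78 cos 71.2° = 17.01 m/s, v_y0 = 52.78 sin 71.2° = 49.96 m/s.
Set y = v_y0 t − ½ g t² = 120: 1.980 t² − 49.96 t + 120 = 0.
t = [49.96 ± √(49.96² − 2·3.96·120)] / 3.96 = (49.96 ± 39.32) / 3.96, so t = 2.688 s or t = 22.55 s.
The descending-branch root is 22.55 s.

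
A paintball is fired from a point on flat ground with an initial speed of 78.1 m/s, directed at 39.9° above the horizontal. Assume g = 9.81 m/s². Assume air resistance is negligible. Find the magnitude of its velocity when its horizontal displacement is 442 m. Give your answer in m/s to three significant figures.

63.9 m/s

vₓ = 78.10 cos 39.9° = 59.92 m/s; v_y0 = 78.10 sin 39.9° = 50.10 m/s.
x = vₓ t ⇒ t = 442/59.92 = 7.377 s.
Vertical velocity there: v_y = v_y0 − g t = 50.10 − 9.81 × 7.377 = −22.27 m/s.
Speed: √(vₓ² + v_y²) = √(59.92² + 22.27²) = 63.92 m/s.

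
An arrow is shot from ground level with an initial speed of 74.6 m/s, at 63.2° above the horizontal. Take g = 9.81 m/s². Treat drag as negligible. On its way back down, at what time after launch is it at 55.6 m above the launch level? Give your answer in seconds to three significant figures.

vₓ = 74.60 cos 63.2° = 33.64 m/s; v_y0 = 74.60 sin 63.2° = 66.59 m/s.
Require v_y0 t − ½ g t² = 55.6, i.e. 4.905 t² − 66.59 t + 55.6 = 0.
Quadratic formula: t = (66.59 ± √3342.9) / 9.81 = (66.59 ± 57.82) / 9.81 → t = 0.8939 s or 12.68 s.
The descending-branch root is 12.68 s.

12.7 s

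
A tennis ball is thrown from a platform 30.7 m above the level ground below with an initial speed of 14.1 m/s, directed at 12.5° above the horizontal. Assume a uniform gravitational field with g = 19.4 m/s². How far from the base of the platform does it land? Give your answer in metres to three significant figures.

Horizontal component vₓ = 14.10 cos 12.5° = 13.77 m/s; vertical v_y0 = 14.10 sin 12.5° = 3.052 m/s.
With up positive and y = 0 at the ground: y(t) = 30.7 + (3.052) t − 9.700 t². Setting y = 0 and taking the positive root: t = [3.052 + √(3.052² + 2·19.4·30.7)] / 19.4 = (3.052 + 34.65) / 19.4 = 1.943 s.
Horizontal distance: R = vₓ t = 13.77 × 1.943 = 26.75 m.

26.8 m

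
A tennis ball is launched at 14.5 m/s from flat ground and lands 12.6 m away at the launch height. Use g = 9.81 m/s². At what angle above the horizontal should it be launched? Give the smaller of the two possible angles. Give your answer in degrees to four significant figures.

R = v₀² sin 2θ / g gives sin 2θ = gR/v₀² = 9.81·12.6/14.5² = 0.5879.
2θ = 36.01° or 180° − 36.01° = 144.0°, so θ = 18.00° or 72.00°.
The smaller angle is 18.00°.

18.00°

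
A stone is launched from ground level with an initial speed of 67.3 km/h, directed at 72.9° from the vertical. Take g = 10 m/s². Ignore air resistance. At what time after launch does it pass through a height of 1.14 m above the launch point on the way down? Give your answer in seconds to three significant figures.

Convert: 67.3 km/h = 67.3/3.6 = 18.69 m/s.
Resolve: vₓ = 18.69 sin 72.9° = 17.87 m/s and v_y0 = 18.69 cos 72.9° = 5.497 m/s.
Height y(t) = 5.497 t − 5.000 t² = 1.14 gives 5.000 t² − 5.497 t + 1.14 = 0.
t = [5.497 ± √(5.497² − 2·10.0·1.14)] / 10.0 = (5.497 ± 2.723) / 10.0, so t = 0.2774 s or t = 0.8220 s.
The descending-branch root is 0.8220 s.

0.822 s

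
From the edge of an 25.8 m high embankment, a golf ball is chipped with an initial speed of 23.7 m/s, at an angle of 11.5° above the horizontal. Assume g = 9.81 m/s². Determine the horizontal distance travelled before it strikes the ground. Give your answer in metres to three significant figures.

Components: vₓ = 23.70 cos 11.5° = 23.22 m/s, v_y0 = 23.70 sin 11.5° = 4.725 m/s.
The projectile lands when y = 25.8 + (4.725) t − ½·9.81·t² = 0. Positive root: t = (4.725 + √(4.725² + 2·9.81·25.8)) / 9.81 = (4.725 + 22.99) / 9.81 = 2.825 s.
Horizontal distance: R = vₓ t = 23.22 × 2.825 = 65.61 m.

65.6 m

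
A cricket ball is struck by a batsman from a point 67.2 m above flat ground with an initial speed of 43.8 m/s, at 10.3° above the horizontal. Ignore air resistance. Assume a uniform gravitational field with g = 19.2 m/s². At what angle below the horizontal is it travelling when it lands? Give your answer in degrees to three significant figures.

Resolve: vₓ = 43.80 cos 10.3° = 43.09 m/s and v_y0 = 43.80 sin 10.3° = 7.832 m/s.
The projectile lands when y = 67.2 + (7.832) t − ½·19.2·t² = 0. Positive root: t = (7.832 + √(7.832² + 2·19.2·67.2)) / 19.2 = (7.832 + 51.40) / 19.2 = 3.085 s.
At impact: v_y = v_y0 − g t = −51.40 m/s; vₓ = 43.09 m/s.
Angle below horizontal: arctan(|v_y|/vₓ) = arctan(51.40/43.09) = 50.02°.

50.0°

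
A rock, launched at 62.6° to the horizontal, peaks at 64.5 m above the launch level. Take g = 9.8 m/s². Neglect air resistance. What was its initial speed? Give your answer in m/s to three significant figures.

40.0 m/s

At the peak v_y = 0, so v_y0 = √(2gH) = √(2 × 9.80 × 64.5) = 35.56 m/s.
v_y0 = v₀ sin θ ⇒ v₀ = 35.56 / sin 62.6° = 40.05 m/s.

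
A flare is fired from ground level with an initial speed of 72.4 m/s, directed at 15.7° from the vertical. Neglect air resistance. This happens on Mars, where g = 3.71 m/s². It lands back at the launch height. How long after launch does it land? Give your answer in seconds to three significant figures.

vₓ = 72.40 sin 15.7° = 19.59 m/s; v_y0 = 72.40 cos 15.7° = 69.70 m/s.
Time of flight on level ground: T = 2 v_y0 / g = 2 × 69.70 / 3.71 = 37.57 s.

37.6 s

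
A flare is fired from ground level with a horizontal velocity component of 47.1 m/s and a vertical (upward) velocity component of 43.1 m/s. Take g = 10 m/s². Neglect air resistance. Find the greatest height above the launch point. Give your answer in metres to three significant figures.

92.9 m

Maximum height: H = v_y0² / (2g) = 43.10² / (2 × 10.0) = 92.88 m.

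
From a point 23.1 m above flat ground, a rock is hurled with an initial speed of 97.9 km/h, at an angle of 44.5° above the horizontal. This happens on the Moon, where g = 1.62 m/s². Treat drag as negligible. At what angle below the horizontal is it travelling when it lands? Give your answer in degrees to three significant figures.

47.2°

Convert: 97.9 km/h = 97.9/3.6 = 27.19 m/s.
vₓ = 27.19 cos 44.5° = 19.40 m/s; v_y0 = 27.19 sin 44.5° = 19.06 m/s.
Vertical motion (up positive, ground at y = 0): 0.8100 t² − (19.06) t − 23.1 = 0, so t = (19.06 + √(19.06² + 2·1.62·23.1)) / 1.62 = (19.06 + 20.93) / 1.62 = 24.69 s.
At impact: v_y = v_y0 − g t = −20.93 m/s; vₓ = 19.40 m/s.
Angle below horizontal: arctan(|v_y|/vₓ) = arctan(20.93/19.40) = 47.18°.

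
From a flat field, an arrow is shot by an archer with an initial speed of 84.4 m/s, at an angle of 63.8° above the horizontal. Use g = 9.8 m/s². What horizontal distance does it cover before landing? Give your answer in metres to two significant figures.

vₓ = 84.40 cos 63.8° = 37.26 m/s; v_y0 = 84.40 sin 63.8° = 75.73 m/s.
Time aloft: T = 2 v_y0 / g = 2 × 75.73 / 9.80 = 15.45 s.
Horizontal distance R = vₓ T = 37.26 × 15.45 = 575.9 m.

580 m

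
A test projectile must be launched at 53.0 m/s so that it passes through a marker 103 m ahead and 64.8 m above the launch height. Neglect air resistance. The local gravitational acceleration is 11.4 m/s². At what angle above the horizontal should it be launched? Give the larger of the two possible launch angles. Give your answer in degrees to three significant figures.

74.9°

Trajectory: y = x tanθ − g x² (1 + tan²θ)/(2v₀²). With x = 103, y = 64.8, v₀ = 53.0, g = 11.4:
21.53 tan²θ − 103 tanθ + (86.33) = 0.
tanθ = [103 ± √(103² − 4 × 21.53 × (86.33))] / (2 × 21.53) = (103 ± 56.35) / 43.06, giving tanθ = 1.084 or 3.701.
θ = 47.30° or 74.88°; the larger is 74.88°.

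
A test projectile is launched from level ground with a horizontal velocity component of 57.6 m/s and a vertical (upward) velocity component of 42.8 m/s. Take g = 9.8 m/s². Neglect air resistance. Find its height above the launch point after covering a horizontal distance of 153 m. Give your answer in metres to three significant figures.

79.1 m

x = vₓ t ⇒ t = 153/57.60 = 2.656 s.
Height: y = v_y0 t − ½ g t² = 42.80 × 2.656 − 4.900 × 2.656² = 113.7 − 34.57 = 79.11 m.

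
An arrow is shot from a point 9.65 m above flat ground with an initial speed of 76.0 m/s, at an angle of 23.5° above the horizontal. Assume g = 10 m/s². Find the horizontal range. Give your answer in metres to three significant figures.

444 m

vₓ = 76.00 cos 23.5° = 69.70 m/s; v_y0 = 76.00 sin 23.5° = 30.30 m/s.
Vertical motion (up positive, ground at y = 0): 5.000 t² − (30.30) t − 9.65 = 0, so t = (30.30 + √(30.30² + 2·10.0·9.65)) / 10.0 = (30.30 + 33.34) / 10.0 = 6.364 s.
Horizontal distance: R = vₓ t = 69.70 × 6.364 = 443.6 m.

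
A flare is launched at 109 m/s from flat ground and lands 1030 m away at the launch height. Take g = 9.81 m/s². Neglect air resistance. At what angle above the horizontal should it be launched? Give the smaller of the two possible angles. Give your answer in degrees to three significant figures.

R = v₀² sin 2θ / g gives sin 2θ = gR/v₀² = 9.81·1030/109² = 0.8505.
2θ = 58.26° or 180° − 58.26° = 121.7°, so θ = 29.13° or 60.87°.
The smaller angle is 29.13°.

29.1°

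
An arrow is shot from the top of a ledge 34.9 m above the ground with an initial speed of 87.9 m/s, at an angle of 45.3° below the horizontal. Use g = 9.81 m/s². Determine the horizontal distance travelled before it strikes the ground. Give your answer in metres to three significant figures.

Components: vₓ = 87.90 cos 45.3° = 61.83 m/s, v_y0 = −62.48 m/s (downward).
With up positive and y = 0 at the ground: y(t) = 34.9 + (−62.48) t − 4.905 t². Setting y = 0 and taking the positive root: t = [−62.48 + √(62.48² + 2·9.81·34.9)] / 9.81 = (−62.48 + 67.74) / 9.81 = 0.5360 s.
Horizontal distance: R = vₓ t = 61.83 × 0.5360 = 33.14 m.

33.1 m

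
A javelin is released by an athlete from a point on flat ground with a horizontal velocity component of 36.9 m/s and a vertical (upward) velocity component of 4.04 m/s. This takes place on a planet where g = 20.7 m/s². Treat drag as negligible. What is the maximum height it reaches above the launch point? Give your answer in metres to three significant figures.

At the apex v_y = 0, so H = v_y0²/(2g) = 4.040²/41.40 = 0.3942 m.

0.394 m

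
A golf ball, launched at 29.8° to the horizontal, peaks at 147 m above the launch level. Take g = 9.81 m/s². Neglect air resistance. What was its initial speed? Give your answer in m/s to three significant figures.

At the peak v_y = 0, so v_y0 = √(2gH) = √(2 × 9.81 × 147) = 53.70 m/s.
v_y0 = v₀ sin θ ⇒ v₀ = 53.70 / sin 29.8° = 108.1 m/s.

108 m/s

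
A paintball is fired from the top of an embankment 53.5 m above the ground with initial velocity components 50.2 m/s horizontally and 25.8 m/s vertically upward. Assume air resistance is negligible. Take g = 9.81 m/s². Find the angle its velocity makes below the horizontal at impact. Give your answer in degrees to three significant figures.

The projectile lands when y = 53.5 + (25.80) t − ½·9.81·t² = 0. Positive root: t = (25.80 + √(25.80² + 2·9.81·53.5)) / 9.81 = (25.80 + 41.42) / 9.81 = 6.852 s.
At impact: v_y = v_y0 − g t = −41.42 m/s; vₓ = 50.20 m/s.
Angle below horizontal: arctan(|v_y|/vₓ) = arctan(41.42/50.20) = 39.52°.

39.5°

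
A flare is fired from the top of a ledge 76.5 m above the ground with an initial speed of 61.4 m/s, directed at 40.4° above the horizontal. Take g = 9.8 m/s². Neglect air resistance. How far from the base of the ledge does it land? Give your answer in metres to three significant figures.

Resolve: vₓ = 61.40 cos 40.4° = 46.76 m/s and v_y0 = 61.40 sin 40.4° = 39.79 m/s.
With up positive and y = 0 at the ground: y(t) = 76.5 + (39.79) t − 4.900 t². Setting y = 0 and taking the positive root: t = [39.79 + √(39.79² + 2·9.80·76.5)] / 9.80 = (39.79 + 55.52) / 9.80 = 9.726 s.
Horizontal distance: R = vₓ t = 46.76 × 9.726 = 454.8 m.

455 m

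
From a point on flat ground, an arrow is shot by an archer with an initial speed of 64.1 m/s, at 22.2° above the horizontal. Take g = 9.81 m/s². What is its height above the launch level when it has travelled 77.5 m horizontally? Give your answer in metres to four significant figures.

23.26 m

Resolve: vₓ = 64.10 cos 22.2° = 59.35 m/s and v_y0 = 64.10 sin 22.2° = 24.22 m/s.
x = vₓ t ⇒ t = 77.5/59.35 = 1.306 s.
Height: y = v_y0 t − ½ g t² = 24.22 × 1.306 − 4.905 × 1.306² = 31.63 − 8.364 = 23.26 m.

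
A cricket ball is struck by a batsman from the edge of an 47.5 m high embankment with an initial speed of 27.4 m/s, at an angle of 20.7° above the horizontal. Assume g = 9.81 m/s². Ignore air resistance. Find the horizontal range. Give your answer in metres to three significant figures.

Resolve: vₓ = 27.40 cos 20.7° = 25.63 m/s and v_y0 = 27.40 sin 20.7° = 9.685 m/s.
The projectile lands when y = 47.5 + (9.685) t − ½·9.81·t² = 0. Positive root: t = (9.685 + √(9.685² + 2·9.81·47.5)) / 9.81 = (9.685 + 32.03) / 9.81 = 4.252 s.
Horizontal distance: R = vₓ t = 25.63 × 4.252 = 109.0 m.

109 m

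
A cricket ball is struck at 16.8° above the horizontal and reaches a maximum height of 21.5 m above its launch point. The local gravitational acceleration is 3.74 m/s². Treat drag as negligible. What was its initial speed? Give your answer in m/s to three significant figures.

43.9 m/s

At the peak v_y = 0, so v_y0 = √(2gH) = √(2 × 3.74 × 21.5) = 12.68 m/s.
v_y0 = v₀ sin θ ⇒ v₀ = 12.68 / sin 16.8° = 43.88 m/s.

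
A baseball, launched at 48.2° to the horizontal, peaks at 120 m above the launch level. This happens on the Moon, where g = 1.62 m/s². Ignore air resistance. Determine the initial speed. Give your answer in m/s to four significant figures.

At the peak v_y = 0, so v_y0 = √(2gH) = √(2 × 1.62 × 120) = 19.72 m/s.
v_y0 = v₀ sin θ ⇒ v₀ = 19.72 / sin 48.2° = 26.45 m/s.

26.45 m/s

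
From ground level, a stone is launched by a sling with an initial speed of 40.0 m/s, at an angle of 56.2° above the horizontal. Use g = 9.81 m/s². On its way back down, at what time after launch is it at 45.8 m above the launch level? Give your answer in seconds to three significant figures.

4.85 s

Horizontal component vₓ = 40.00 cos 56.2° = 22.25 m/s; vertical v_y0 = 40.00 sin 56.2° = 33.24 m/s.
Height y(t) = 33.24 t − 4.905 t² = 45.8 gives 4.905 t² − 33.24 t + 45.8 = 0.
t = [33.24 ± √(33.24² − 2·9.81·45.8)] / 9.81 = (33.24 ± 14.36) / 9.81, so t = 1.924 s or t = 4.852 s.
The descending-branch root is 4.852 s.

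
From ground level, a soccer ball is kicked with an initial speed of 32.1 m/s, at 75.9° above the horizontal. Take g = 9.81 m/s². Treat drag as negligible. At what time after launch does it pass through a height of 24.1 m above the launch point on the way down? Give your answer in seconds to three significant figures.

5.44 s

Resolve: vₓ = 32.10 cos 75.9° = 7.820 m/s and v_y0 = 32.10 sin 75.9° = 31.13 m/s.
Require v_y0 t − ½ g t² = 24.1, i.e. 4.905 t² − 31.13 t + 24.1 = 0.
t = [31.13 ± √(31.13² − 2·9.81·24.1)] / 9.81 = (31.13 ± 22.28) / 9.81, so t = 0.9024 s or t = 5.445 s.
The descending-branch root is 5.445 s.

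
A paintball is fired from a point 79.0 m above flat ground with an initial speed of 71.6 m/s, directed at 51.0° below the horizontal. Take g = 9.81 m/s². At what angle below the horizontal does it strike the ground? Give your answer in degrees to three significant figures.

Horizontal component vₓ = 71.60 cos 51.0° = 45.06 m/s; vertical v_y0 = −55.64 m/s (downward).
Vertical motion (up positive, ground at y = 0): 4.905 t² − (−55.64) t − 79.0 = 0, so t = (−55.64 + √(55.64² + 2·9.81·79.0)) / 9.81 = (−55.64 + 68.16) / 9.81 = 1.276 s.
At impact: v_y = v_y0 − g t = −68.16 m/s; vₓ = 45.06 m/s.
Angle below horizontal: arctan(|v_y|/vₓ) = arctan(68.16/45.06) = 56.53°.

56.5°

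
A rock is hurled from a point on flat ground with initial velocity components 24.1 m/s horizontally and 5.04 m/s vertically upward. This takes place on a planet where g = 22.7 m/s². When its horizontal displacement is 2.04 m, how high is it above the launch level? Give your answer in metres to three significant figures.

At x = 2.04 m, t = x/vₓ = 2.04/24.10 = 0.08465 s.
Height: y = v_y0 t − ½ g t² = 5.040 × 0.08465 − 11.35 × 0.08465² = 0.4266 − 0.08132 = 0.3453 m.

0.345 m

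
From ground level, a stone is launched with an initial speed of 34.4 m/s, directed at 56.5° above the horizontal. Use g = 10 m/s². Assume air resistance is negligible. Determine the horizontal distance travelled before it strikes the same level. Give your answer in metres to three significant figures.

Resolve: vₓ = 34.40 cos 56.5° = 18.99 m/s and v_y0 = 34.40 sin 56.5° = 28.69 m/s.
Flight time T = 2 v_y0 / g = 5.737 s.
Range: R = vₓ T = 18.99 × 5.737 = 108.9 m.

109 m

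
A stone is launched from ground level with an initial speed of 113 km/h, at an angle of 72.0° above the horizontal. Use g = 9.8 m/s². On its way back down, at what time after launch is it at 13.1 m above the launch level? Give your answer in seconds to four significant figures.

5.616 s

Convert: 113 km/h = 113/3.6 = 31.39 m/s.
Components: vₓ = 31.39 cos 72.0° = 9.700 m/s, v_y0 = 31.39 sin 72.0° = 29.85 m/s.
Require v_y0 t − ½ g t² = 13.1, i.e. 4.900 t² − 29.85 t + 13.1 = 0.
Quadratic formula: t = (29.85 ± √634.42) / 9.80 = (29.85 ± 25.19) / 9.80 → t = 0.4760 s or 5.616 s.
The descending-branch root is 5.616 s.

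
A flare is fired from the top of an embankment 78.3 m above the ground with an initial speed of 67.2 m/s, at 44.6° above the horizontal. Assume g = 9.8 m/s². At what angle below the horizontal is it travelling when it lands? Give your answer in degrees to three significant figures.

Horizontal component vₓ = 67.20 cos 44.6° = 47.85 m/s; vertical v_y0 = 67.20 sin 44.6° = 47.18 m/s.
The projectile lands when y = 78.3 + (47.18) t − ½·9.80·t² = 0. Positive root: t = (47.18 + √(47.18² + 2·9.80·78.3)) / 9.80 = (47.18 + 61.33) / 9.80 = 11.07 s.
At impact: v_y = v_y0 − g t = −61.33 m/s; vₓ = 47.85 m/s.
Angle below horizontal: arctan(|v_y|/vₓ) = arctan(61.33/47.85) = 52.04°.

52.0°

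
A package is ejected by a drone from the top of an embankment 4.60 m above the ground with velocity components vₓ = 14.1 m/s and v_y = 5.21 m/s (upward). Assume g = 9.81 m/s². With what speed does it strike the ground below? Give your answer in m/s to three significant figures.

17.8 m/s

The projectile lands when y = 4.60 + (5.210) t − ½·9.81·t² = 0. Positive root: t = (5.210 + √(5.210² + 2·9.81·4.60)) / 9.81 = (5.210 + 10.83) / 9.81 = 1.636 s.
Vertical velocity at impact: v_y = v_y0 − g t = 5.210 − 9.81 × 1.636 = −10.83 m/s.
Speed: |v| = √(vₓ² + v_y²) = √(14.10² + 10.83²) = 17.78 m/s.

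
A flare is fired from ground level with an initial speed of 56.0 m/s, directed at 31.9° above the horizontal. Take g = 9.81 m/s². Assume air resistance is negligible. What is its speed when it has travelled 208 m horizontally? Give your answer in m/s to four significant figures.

49.37 m/s

Components: vₓ = 56.00 cos 31.9° = 47.54 m/s, v_y0 = 56.00 sin 31.9° = 29.59 m/s.
Time to reach x = 208 m: t = x/vₓ = 208/47.54 = 4.375 s.
Vertical velocity there: v_y = v_y0 − g t = 29.59 − 9.81 × 4.375 = −13.33 m/s.
Speed: √(vₓ² + v_y²) = √(47.54² + 13.33²) = 49.37 m/s.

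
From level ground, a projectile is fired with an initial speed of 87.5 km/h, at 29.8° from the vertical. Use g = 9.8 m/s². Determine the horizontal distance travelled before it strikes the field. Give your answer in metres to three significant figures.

Convert: 87.5 km/h = 87.5/3.6 = 24.31 m/s.
Horizontal component vₓ = 24.31 sin 29.8° = 12.08 m/s; vertical v_y0 = 24.31 cos 29.8° = 21.09 m/s.
Flight time T = 2 v_y0 / g = 4.304 s.
Horizontal distance R = vₓ T = 12.08 × 4.304 = 51.99 m.

52.0 m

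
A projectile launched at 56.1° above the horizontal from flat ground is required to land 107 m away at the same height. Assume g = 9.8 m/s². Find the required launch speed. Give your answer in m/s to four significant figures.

Level-ground range: R = v₀² sin(2θ)/g, so v₀ = √(gR / sin 2θ).
v₀ = √(9.80 × 107 / sin 112.2°) = √(1049 / 0.9259) = √1132.6 = 33.65 m/s.

33.65 m/s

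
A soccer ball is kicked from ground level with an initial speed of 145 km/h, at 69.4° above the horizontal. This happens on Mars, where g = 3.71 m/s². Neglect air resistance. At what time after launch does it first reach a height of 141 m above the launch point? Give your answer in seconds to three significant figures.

4.94 s

Convert: 145 km/h = 145/3.6 = 40.28 m/s.
Components: vₓ = 40.28 cos 69.4° = 14.17 m/s, v_y0 = 40.28 sin 69.4° = 37.70 m/s.
Require v_y0 t − ½ g t² = 141, i.e. 1.855 t² − 37.70 t + 141 = 0.
t = [37.70 ± √(37.70² − 2·3.71·141)] / 3.71 = (37.70 ± 19.37) / 3.71, so t = 4.941 s or t = 15.38 s.
The first (ascending) time is 4.941 s.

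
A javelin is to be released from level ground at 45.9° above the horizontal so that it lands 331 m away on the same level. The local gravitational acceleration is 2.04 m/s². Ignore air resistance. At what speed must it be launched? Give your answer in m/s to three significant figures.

26.0 m/s

Level-ground range: R = v₀² sin(2θ)/g, so v₀ = √(gR / sin 2θ).
v₀ = √(2.04 × 331 / sin 91.80°) = √(675.2 / 0.9995) = √675.57 = 25.99 m/s.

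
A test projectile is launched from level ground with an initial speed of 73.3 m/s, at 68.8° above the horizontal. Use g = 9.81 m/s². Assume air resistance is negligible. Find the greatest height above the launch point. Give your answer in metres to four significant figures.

238.0 m

Components: vₓ = 73.30 cos 68.8° = 26.51 m/s, v_y0 = 73.30 sin 68.8° = 68.34 m/s.
Maximum height: H = v_y0² / (2g) = 68.34² / (2 × 9.81) = 238.0 m.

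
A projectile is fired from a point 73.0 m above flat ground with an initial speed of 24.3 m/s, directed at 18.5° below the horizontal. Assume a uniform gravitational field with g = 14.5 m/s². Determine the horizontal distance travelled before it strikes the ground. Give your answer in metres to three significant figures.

Components: vₓ = 24.30 cos 18.5° = 23.04 m/s, v_y0 = −7.711 m/s (downward).
The projectile lands when y = 73.0 + (−7.711) t − ½·14.5·t² = 0. Positive root: t = (−7.711 + √(7.711² + 2·14.5·73.0)) / 14.5 = (−7.711 + 46.65) / 14.5 = 2.686 s.
Horizontal distance: R = vₓ t = 23.04 × 2.686 = 61.89 m.

61.9 m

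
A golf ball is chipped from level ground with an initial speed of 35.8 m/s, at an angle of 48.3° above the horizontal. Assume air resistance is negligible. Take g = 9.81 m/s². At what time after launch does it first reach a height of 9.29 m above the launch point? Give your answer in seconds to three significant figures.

Components: vₓ = 35.80 cos 48.3° = 23.82 m/s, v_y0 = 35.80 sin 48.3° = 26.73 m/s.
Require v_y0 t − ½ g t² = 9.29, i.e. 4.905 t² − 26.73 t + 9.29 = 0.
t = [26.73 ± √(26.73² − 2·9.81·9.29)] / 9.81 = (26.73 ± 23.07) / 9.81, so t = 0.3731 s or t = 5.076 s.
The first (ascending) time is 0.3731 s.

0.373 s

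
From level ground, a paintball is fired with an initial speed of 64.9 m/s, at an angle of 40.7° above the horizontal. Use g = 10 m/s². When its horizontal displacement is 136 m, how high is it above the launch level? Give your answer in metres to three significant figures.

Horizontal component vₓ = 64.90 cos 40.7° = 49.20 m/s; vertical v_y0 = 64.90 sin 40.7° = 42.32 m/s.
x = vₓ t ⇒ t = 136/49.20 = 2.764 s.
Height: y = v_y0 t − ½ g t² = 42.32 × 2.764 − 5.000 × 2.764² = 117.0 − 38.20 = 78.78 m.

78.8 m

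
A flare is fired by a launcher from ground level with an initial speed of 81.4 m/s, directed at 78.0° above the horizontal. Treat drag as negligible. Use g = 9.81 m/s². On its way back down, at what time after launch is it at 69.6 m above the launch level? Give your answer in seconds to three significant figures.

15.3 s

Horizontal component vₓ = 81.40 cos 78.0° = 16.92 m/s; vertical v_y0 = 81.40 sin 78.0° = 79.62 m/s.
Height y(t) = 79.62 t − 4.905 t² = 69.6 gives 4.905 t² − 79.62 t + 69.6 = 0.
t = [79.62 ± √(79.62² − 2·9.81·69.6)] / 9.81 = (79.62 ± 70.53) / 9.81, so t = 0.9271 s or t = 15.31 s.
The descending-branch root is 15.31 s.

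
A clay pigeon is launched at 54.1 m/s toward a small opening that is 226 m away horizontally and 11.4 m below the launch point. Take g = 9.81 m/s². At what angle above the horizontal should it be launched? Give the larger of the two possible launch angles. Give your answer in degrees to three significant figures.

Trajectory: y = x tanθ − g x² (1 + tan²θ)/(2v₀²). With x = 226, y = −11.4, v₀ = 54.1, g = 9.81:
85.60 tan²θ − 226 tanθ + (74.20) = 0.
tanθ = [226 ± √(226² − 4 × 85.60 × (74.20))] / (2 × 85.60) = (226 ± 160.2) / 171.2, giving tanθ = 0.3842 or 2.256.
θ = 21.02° or 66.09°; the larger is 66.09°.

66.1°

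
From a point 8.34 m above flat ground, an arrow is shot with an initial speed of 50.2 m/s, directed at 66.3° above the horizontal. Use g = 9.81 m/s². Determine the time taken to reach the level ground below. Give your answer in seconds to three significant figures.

vₓ = 50.20 cos 66.3° = 20.18 m/s; v_y0 = 50.20 sin 66.3° = 45.97 m/s.
The projectile lands when y = 8.34 + (45.97) t − ½·9.81·t² = 0. Positive root: t = (45.97 + √(45.97² + 2·9.81·8.34)) / 9.81 = (45.97 + 47.71) / 9.81 = 9.549 s.

9.55 s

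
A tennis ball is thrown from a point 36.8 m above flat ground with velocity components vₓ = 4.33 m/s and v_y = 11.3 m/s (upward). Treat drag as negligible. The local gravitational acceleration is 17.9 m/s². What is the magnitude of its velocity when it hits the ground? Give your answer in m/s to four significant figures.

With up positive and y = 0 at the ground: y(t) = 36.8 + (11.30) t − 8.950 t². Setting y = 0 and taking the positive root: t = [11.30 + √(11.30² + 2·17.9·36.8)] / 17.9 = (11.30 + 38.01) / 17.9 = 2.755 s.
Vertical velocity at impact: v_y = v_y0 − g t = 11.30 − 17.9 × 2.755 = −38.01 m/s.
Speed: |v| = √(vₓ² + v_y²) = √(4.330² + 38.01²) = 38.26 m/s.

38.26 m/s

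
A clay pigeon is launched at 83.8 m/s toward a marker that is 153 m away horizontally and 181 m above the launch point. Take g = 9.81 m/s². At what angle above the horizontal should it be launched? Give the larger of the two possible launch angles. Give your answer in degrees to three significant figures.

Trajectory: y = x tanθ − g x² (1 + tan²θ)/(2v₀²). With x = 153, y = 181, v₀ = 83.8, g = 9.81:
16.35 tan²θ − 153 tanθ + (197.4) = 0.
tanθ = [153 ± √(153² − 4 × 16.35 × (197.4))] / (2 × 16.35) = (153 ± 102.5) / 32.70, giving tanθ = 1.545 or 7.813.
θ = 57.09° or 82.71°; the larger is 82.71°.

82.7°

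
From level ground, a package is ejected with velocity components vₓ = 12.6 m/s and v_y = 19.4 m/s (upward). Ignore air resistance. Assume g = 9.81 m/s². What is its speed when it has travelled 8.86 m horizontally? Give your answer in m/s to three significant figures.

17.7 m/s

At x = 8.86 m, t = x/vₓ = 8.86/12.60 = 0.7032 s.
Vertical velocity there: v_y = v_y0 − g t = 19.40 − 9.81 × 0.7032 = 12.50 m/s.
Speed: √(vₓ² + v_y²) = √(12.60² + 12.50²) = 17.75 m/s.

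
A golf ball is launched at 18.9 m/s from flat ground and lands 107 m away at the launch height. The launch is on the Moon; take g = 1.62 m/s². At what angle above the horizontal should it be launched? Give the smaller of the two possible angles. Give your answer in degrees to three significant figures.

14.5°

Level-ground range R = v₀² sin(2θ)/g ⇒ sin(2θ) = gR/v₀² = 1.62 × 107 / 18.9² = 0.4853.
2θ = 29.03° or 180° − 29.03° = 151.0°, so θ = 14.51° or 75.49°.
The smaller angle is 14.51°.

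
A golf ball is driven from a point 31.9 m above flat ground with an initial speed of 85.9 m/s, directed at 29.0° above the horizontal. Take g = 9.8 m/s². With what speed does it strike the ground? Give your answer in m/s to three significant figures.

89.5 m/s

Components: vₓ = 85.90 cos 29.0° = 75.13 m/s, v_y0 = 85.90 sin 29.0° = 41.65 m/s.
With up positive and y = 0 at the ground: y(t) = 31.9 + (41.65) t − 4.900 t². Setting y = 0 and taking the positive root: t = [41.65 + √(41.65² + 2·9.80·31.9)] / 9.80 = (41.65 + 48.58) / 9.80 = 9.206 s.
Vertical velocity at impact: v_y = v_y0 − g t = 41.65 − 9.80 × 9.206 = −48.58 m/s.
Speed: |v| = √(vₓ² + v_y²) = √(75.13² + 48.58²) = 89.47 m/s.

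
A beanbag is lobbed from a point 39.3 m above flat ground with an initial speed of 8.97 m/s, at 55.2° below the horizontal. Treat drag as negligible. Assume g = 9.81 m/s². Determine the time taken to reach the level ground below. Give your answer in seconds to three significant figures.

Resolve: vₓ = 8.970 cos 55.2° = 5.119 m/s and v_y0 = −7.366 m/s (downward).
Vertical motion (up positive, ground at y = 0): 4.905 t² − (−7.366) t − 39.3 = 0, so t = (−7.366 + √(7.366² + 2·9.81·39.3)) / 9.81 = (−7.366 + 28.73) / 9.81 = 2.178 s.

2.18 s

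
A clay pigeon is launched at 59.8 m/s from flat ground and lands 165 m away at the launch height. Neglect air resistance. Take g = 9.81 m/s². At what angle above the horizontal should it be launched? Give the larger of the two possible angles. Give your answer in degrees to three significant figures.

From R = (v₀²/g) sin 2θ: sin 2θ = 9.81 × 165 / 3576.0 = 0.4526.
2θ = 26.91° or 180° − 26.91° = 153.1°, so θ = 13.46° or 76.54°.
The larger angle is 76.54°.

76.5°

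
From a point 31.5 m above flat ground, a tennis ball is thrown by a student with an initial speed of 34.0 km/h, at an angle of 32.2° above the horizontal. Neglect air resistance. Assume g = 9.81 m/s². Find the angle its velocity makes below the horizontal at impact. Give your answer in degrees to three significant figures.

Convert: 34.0 km/h = 34.0/3.6 = 9.444 m/s.
vₓ = 9.444 cos 32.2° = 7.992 m/s; v_y0 = 9.444 sin 32.2° = 5.033 m/s.
Vertical motion (up positive, ground at y = 0): 4.905 t² − (5.033) t − 31.5 = 0, so t = (5.033 + √(5.033² + 2·9.81·31.5)) / 9.81 = (5.033 + 25.36) / 9.81 = 3.099 s.
At impact: v_y = v_y0 − g t = −25.36 m/s; vₓ = 7.992 m/s.
Angle below horizontal: arctan(|v_y|/vₓ) = arctan(25.36/7.992) = 72.51°.

72.5°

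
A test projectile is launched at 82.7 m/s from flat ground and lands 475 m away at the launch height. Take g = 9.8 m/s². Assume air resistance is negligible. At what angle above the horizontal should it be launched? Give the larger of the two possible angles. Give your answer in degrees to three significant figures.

Level-ground range R = v₀² sin(2θ)/g ⇒ sin(2θ) = gR/v₀² = 9.80 × 475 / 82.7² = 0.6806.
2θ = 42.89° or 180° − 42.89° = 137.1°, so θ = 21.45° or 68.55°.
The larger angle is 68.55°.

68.6°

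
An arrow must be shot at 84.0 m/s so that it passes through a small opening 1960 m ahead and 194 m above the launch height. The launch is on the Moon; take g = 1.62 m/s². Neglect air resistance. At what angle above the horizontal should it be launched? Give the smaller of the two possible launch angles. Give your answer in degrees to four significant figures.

Trajectory: y = x tanθ − g x² (1 + tan²θ)/(2v₀²). With x = 1960, y = 194, v₀ = 84.0, g = 1.62:
441.0 tan²θ − 1960 tanθ + (635.0) = 0.
tanθ = [1960 ± √(1960² − 4 × 441.0 × (635.0))] / (2 × 441.0) = (1960 ± 1650) / 882.0, giving tanθ = 0.3518 or 4.093.
θ = 19.38° or 76.27°; the smaller is 19.38°.

19.38°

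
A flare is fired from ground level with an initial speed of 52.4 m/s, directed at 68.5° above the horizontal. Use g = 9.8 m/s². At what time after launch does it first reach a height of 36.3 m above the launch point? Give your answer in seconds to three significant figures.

Horizontal component vₓ = 52.40 cos 68.5° = 19.20 m/s; vertical v_y0 = 52.40 sin 68.5° = 48.75 m/s.
Set y = v_y0 t − ½ g t² = 36.3: 4.900 t² − 48.75 t + 36.3 = 0.
Quadratic formula: t = (48.75 ± √1665.5) / 9.80 = (48.75 ± 40.81) / 9.80 → t = 0.8106 s or 9.139 s.
The first (ascending) time is 0.8106 s.

0.811 s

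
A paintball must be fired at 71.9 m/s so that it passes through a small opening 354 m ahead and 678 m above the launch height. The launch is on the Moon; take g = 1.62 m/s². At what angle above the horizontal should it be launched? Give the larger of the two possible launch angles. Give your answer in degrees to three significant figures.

Trajectory: y = x tanθ − g x² (1 + tan²θ)/(2v₀²). With x = 354, y = 678, v₀ = 71.9, g = 1.62:
19.64 tan²θ − 354 tanθ + (697.6) = 0.
tanθ = [354 ± √(354² − 4 × 19.64 × (697.6))] / (2 × 19.64) = (354 ± 265.6) / 39.27, giving tanθ = 2.252 or 15.78.
θ = 66.06° or 86.37°; the larger is 86.37°.

86.4°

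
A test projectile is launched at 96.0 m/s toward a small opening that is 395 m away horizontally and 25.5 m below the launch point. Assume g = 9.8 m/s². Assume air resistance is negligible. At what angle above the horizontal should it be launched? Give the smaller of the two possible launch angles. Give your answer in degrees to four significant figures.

8.542°

Trajectory: y = x tanθ − g x² (1 + tan²θ)/(2v₀²). With x = 395, y = −25.5, v₀ = 96.0, g = 9.80:
82.96 tan²θ − 395 tanθ + (57.46) = 0.
tanθ = [395 ± √(395² − 4 × 82.96 × (57.46))] / (2 × 82.96) = (395 ± 370.1) / 165.9, giving tanθ = 0.1502 or 4.611.
θ = 8.542° or 77.76°; the smaller is 8.542°.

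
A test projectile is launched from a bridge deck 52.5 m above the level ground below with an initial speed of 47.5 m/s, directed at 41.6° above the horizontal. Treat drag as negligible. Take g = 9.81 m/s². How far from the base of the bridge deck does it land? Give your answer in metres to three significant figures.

Components: vₓ = 47.50 cos 41.6° = 35.52 m/s, v_y0 = 47.50 sin 41.6° = 31.54 m/s.
The projectile lands when y = 52.5 + (31.54) t − ½·9.81·t² = 0. Positive root: t = (31.54 + √(31.54² + 2·9.81·52.5)) / 9.81 = (31.54 + 45.00) / 9.81 = 7.801 s.
Horizontal distance: R = vₓ t = 35.52 × 7.801 = 277.1 m.

277 m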